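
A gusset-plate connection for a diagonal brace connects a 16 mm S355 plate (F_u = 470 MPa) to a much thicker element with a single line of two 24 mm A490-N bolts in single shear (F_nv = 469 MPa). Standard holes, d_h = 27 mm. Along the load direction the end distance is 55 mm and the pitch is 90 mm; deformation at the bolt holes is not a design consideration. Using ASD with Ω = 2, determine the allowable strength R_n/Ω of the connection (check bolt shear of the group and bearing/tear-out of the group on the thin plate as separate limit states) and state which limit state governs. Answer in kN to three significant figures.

212 kN (bolt shear governs)

Bolt shear: A_b = π·24²/4 = 452.4 mm²; R_n = 469 × 452.4 × 2 × 1 / 1000 = 424.3 kN → 424.3 / 2 = 212 kN.
Bearing (1.5 l_c t F_u ≤ 3.0 d t F_u): upper limit = 3.0·24·16·470 / 1000 = 541.4 kN.
  Edge l_c = 55 − 27/2 = 41.5 → r_n = 468.1 kN; interior l_c = 90 − 27 = 63 → r_n = 541.4 kN.
  R_n,bearing = 1·468.1 + 1·541.4 = 1010 kN → 1010 / 2 = 505 kN.
Bolt shear governs: 212 kN.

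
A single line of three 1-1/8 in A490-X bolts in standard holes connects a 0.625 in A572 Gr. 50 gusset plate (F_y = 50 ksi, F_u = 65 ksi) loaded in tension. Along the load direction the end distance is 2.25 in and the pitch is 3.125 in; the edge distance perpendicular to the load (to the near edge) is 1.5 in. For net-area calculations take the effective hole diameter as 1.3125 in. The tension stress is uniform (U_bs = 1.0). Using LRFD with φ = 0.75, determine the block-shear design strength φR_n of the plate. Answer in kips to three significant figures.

Shear plane L_v = 2.25 + 2·3.125 = 8.5 in; A_gv = 8.5 × 0.625 = 5.312 in².
A_nv = (8.5 − 2.5·1.3125) × 0.625 = 3.262 in².
A_nt = (1.5 − 0.5·1.3125) × 0.625 = 0.5273 in².
0.6 F_u A_nv = 127.2 kips; 0.6 F_y A_gv = 159.4 kips → shear rupture governs the shear term.
R_n = 127.2 + 1.0 × 65 × 0.5273 = 161.5 kips.
Design strength φR_n = 0.75 × 161.5 = 121 kips.

121 kips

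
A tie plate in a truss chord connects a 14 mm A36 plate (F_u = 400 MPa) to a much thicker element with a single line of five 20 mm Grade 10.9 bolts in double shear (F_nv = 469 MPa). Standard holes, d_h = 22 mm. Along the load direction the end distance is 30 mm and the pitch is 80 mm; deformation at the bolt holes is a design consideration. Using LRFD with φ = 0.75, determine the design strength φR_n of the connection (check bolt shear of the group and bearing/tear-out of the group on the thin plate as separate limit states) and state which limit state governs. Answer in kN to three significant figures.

902 kN (bearing governs)

Bolt shear: A_b = π·20²/4 = 314.2 mm²; R_n = 469 × 314.2 × 5 × 2 / 1000 = 1473 kN → 0.75 × 1473 = 1110 kN.
Bearing (1.2 l_c t F_u ≤ 2.4 d t F_u): upper limit = 2.4·20·14·400 / 1000 = 268.8 kN.
  Edge l_c = 30 − 22/2 = 19 → r_n = 127.7 kN; interior l_c = 80 − 22 = 58 → r_n = 268.8 kN.
  R_n,bearing = 1·127.7 + 4·268.8 = 1203 kN → 0.75 × 1203 = 902 kN.
Bearing governs: 902 kN.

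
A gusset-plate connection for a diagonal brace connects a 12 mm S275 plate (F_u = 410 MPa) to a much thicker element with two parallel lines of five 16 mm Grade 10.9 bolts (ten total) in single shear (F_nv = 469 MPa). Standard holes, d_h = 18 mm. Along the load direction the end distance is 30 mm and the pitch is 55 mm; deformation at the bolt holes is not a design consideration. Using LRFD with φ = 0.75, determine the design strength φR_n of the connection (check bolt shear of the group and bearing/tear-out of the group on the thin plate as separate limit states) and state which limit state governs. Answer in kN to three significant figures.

Bolt shear: A_b = π·16²/4 = 201.1 mm²; R_n = 469 × 201.1 × 10 × 1 / 1000 = 943 kN → 0.75 × 943 = 707 kN.
Bearing (1.5 l_c t F_u ≤ 3.0 d t F_u): upper limit = 3.0·16·12·410 / 1000 = 236.2 kN.
  Edge l_c = 30 − 18/2 = 21 → r_n = 155 kN; interior l_c = 55 − 18 = 37 → r_n = 236.2 kN.
  R_n,bearing = 2·155 + 8·236.2 = 2199 kN → 0.75 × 2199 = 1650 kN.
Bolt shear governs: 707 kN.

707 kN (bolt shear governs)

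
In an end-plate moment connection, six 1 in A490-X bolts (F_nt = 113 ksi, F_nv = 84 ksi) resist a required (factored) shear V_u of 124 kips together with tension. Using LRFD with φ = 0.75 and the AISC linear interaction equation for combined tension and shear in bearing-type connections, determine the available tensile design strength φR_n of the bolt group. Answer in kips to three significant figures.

352 kips

A_b = π·1²/4 = 0.7854 in²; f_rv = 124 / (6 × 0.7854) = 26.31 ksi.
F'_nt = 1.3 F_nt − (F_nt / φF_nv) f_rv = 1.3·113 − (113/(0.75·84))·26.31 = 99.7 ksi, capped at F_nt → F'_nt = 99.7 ksi.
R_n = F'_nt · A_b · n = 99.7 × 0.7854 × 6 = 469.8 kips.
Design strength φR_n = 0.75 × 469.8 = 352 kips.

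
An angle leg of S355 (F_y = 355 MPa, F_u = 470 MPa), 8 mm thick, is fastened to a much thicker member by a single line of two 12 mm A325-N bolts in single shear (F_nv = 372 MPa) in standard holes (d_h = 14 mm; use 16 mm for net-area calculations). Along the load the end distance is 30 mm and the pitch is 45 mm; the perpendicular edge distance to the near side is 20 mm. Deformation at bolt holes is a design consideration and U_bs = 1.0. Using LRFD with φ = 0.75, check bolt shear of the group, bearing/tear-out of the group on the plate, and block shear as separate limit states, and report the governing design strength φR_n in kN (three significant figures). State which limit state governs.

63.1 kN (bolt shear governs)

Bolt shear: A_b = π·12²/4 = 113.1 mm²; R_n = 372 × 113.1 × 2 × 1 / 1000 = 84.14 kN → 0.75 × 84.14 = 63.1 kN.
Bearing: edge l_c = 23, r_n = 103.8 kN; interior l_c = 31, r_n = 108.3 kN; R_n = 103.8 + 1·108.3 = 212.1 kN → 159 kN.
Block shear: A_gv = 600, A_nv = 408, A_nt = 96 mm²; R_n = min(0.6F_uA_nv, 0.6F_yA_gv) + U_bs·F_u·A_nt = 160.2 kN → 120 kN.
Bolt shear governs: 63.1 kN.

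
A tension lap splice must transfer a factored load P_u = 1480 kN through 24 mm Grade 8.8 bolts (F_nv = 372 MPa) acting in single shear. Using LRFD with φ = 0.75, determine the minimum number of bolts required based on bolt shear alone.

A_b = π·24²/4 = 452.4 mm².
Per-bolt design strength φR_n = 0.75 × 372 × 452.4 × 1 / 1000 = 126.2 kN.
n ≥ 1480 / 126.2 = 11.73 → use 12 bolts.

12 bolts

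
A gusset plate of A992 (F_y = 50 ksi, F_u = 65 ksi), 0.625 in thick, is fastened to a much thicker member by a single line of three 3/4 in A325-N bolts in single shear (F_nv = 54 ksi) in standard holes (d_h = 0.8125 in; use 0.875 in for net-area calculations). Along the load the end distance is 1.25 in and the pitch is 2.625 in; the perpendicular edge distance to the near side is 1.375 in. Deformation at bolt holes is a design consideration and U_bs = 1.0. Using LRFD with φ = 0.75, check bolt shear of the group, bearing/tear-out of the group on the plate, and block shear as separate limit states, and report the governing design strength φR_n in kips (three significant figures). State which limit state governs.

53.7 kips (bolt shear governs)

Bolt shear: A_b = π·0.75²/4 = 0.4418 in²; R_n = 54 × 0.4418 × 3 × 1 = 71.57 kips → 0.75 × 71.57 = 53.7 kips.
Bearing: edge l_c = 0.8438, r_n = 41.13 kips; interior l_c = 1.812, r_n = 73.12 kips; R_n = 41.13 + 2·73.12 = 187.4 kips → 141 kips.
Block shear: A_gv = 4.062, A_nv = 2.695, A_nt = 0.5859 in²; R_n = min(0.6F_uA_nv, 0.6F_yA_gv) + U_bs·F_u·A_nt = 143.2 kips → 107 kips.
Bolt shear governs: 53.7 kips.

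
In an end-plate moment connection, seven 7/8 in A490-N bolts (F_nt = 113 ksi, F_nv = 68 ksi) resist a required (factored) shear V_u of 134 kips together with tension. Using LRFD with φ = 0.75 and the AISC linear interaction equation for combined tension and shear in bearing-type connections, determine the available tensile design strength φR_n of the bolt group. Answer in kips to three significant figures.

241 kips

A_b = π·0.875²/4 = 0.6013 in²; f_rv = 134 / (7 × 0.6013) = 31.83 ksi.
F'_nt = 1.3 F_nt − (F_nt / φF_nv) f_rv = 1.3·113 − (113/(0.75·68))·31.83 = 76.36 ksi, capped at F_nt → F'_nt = 76.36 ksi.
R_n = F'_nt · A_b · n = 76.36 × 0.6013 × 7 = 321.4 kips.
Design strength φR_n = 0.75 × 321.4 = 241 kips.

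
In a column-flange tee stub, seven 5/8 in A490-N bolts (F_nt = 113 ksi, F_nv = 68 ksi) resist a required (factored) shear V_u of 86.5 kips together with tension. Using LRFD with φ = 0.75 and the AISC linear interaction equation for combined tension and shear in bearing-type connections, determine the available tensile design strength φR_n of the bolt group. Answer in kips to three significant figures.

A_b = π·0.625²/4 = 0.3068 in²; f_rv = 86.5 / (7 × 0.3068) = 40.28 ksi.
F'_nt = 1.3 F_nt − (F_nt / φF_nv) f_rv = 1.3·113 − (113/(0.75·68))·40.28 = 57.66 ksi, capped at F_nt → F'_nt = 57.66 ksi.
R_n = F'_nt · A_b · n = 57.66 × 0.3068 × 7 = 123.8 kips.
Design strength φR_n = 0.75 × 123.8 = 92.9 kips.

92.9 kips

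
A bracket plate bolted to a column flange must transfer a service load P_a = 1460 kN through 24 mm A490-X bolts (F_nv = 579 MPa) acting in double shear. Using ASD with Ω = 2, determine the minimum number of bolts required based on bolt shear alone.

6 bolts

A_b = π·24²/4 = 452.4 mm².
Per-bolt allowable strength R_n/Ω = 579 × 452.4 × 2 / 1000 / 2 = 261.9 kN.
n ≥ 1460 / 261.9 = 5.574 → use 6 bolts.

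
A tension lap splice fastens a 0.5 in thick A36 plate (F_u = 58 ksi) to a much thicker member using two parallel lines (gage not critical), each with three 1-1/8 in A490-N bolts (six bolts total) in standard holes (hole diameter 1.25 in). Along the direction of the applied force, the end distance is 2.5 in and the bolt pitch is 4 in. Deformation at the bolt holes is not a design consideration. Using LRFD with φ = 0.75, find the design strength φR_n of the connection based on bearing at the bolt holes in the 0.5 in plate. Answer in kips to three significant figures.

Per bolt r_n = 1.5 l_c t F_u ≤ 3.0 d t F_u; upper limit = 3.0 × 1.125 × 0.5 × 58 = 97.88 kips.
Edge bolt: l_c = 2.5 − 1.25/2 = 1.875 in → 1.5 × 1.875 × 0.5 × 58 = 81.56 → r_n = 81.56 kips.
Interior bolts: l_c = 4 − 1.25 = 2.75 in → 1.5 × 2.75 × 0.5 × 58 = 119.6 → r_n = 97.88 kips.
R_n = 2 × 81.56 + 4 × 97.88 = 554.6 kips.
Design strength φR_n = 0.75 × 554.6 = 416 kips.

416 kips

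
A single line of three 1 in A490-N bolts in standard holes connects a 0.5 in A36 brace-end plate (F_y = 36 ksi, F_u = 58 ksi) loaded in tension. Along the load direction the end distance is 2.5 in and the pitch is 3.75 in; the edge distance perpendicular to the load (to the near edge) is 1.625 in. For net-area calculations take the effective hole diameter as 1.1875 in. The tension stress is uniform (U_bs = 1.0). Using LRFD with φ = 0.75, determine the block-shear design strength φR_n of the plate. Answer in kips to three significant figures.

103 kips

Shear plane L_v = 2.5 + 2·3.75 = 10 in; A_gv = 10 × 0.5 = 5 in².
A_nv = (10 − 2.5·1.1875) × 0.5 = 3.516 in².
A_nt = (1.625 − 0.5·1.1875) × 0.5 = 0.5156 in².
0.6 F_u A_nv = 122.3 kips; 0.6 F_y A_gv = 108 kips → shear yielding governs the shear term.
R_n = 108 + 1.0 × 58 × 0.5156 = 137.9 kips.
Design strength φR_n = 0.75 × 137.9 = 103 kips.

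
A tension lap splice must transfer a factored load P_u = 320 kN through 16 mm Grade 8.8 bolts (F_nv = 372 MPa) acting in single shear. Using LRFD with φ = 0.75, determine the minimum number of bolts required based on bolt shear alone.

6 bolts

A_b = π·16²/4 = 201.1 mm².
Per-bolt design strength φR_n = 0.75 × 372 × 201.1 × 1 / 1000 = 56.1 kN.
n ≥ 320 / 56.1 = 5.704 → use 6 bolts.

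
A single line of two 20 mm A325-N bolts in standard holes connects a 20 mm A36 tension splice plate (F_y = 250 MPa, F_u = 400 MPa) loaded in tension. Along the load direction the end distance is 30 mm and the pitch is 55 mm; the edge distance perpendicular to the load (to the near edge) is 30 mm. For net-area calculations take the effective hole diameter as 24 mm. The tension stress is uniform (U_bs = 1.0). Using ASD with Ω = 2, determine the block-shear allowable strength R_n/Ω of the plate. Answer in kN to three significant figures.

Shear plane L_v = 30 + 1·55 = 85 mm; A_gv = 85 × 20 = 1700 mm².
A_nv = (85 − 1.5·24) × 20 = 980 mm².
A_nt = (30 − 0.5·24) × 20 = 360 mm².
0.6 F_u A_nv = 235.2 kN; 0.6 F_y A_gv = 255 kN → shear rupture governs the shear term.
R_n = 235.2 + 1.0 × 400 × 360 / 1000 = 379.2 kN.
Allowable strength R_n/Ω = 379.2 / 2 = 190 kN.

190 kN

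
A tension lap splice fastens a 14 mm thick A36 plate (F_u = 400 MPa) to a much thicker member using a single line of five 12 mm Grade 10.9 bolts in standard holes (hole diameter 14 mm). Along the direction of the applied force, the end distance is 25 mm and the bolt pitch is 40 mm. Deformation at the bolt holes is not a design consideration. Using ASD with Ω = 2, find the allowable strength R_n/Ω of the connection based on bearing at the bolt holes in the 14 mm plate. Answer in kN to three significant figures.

479 kN

Per bolt r_n = 1.5 l_c t F_u ≤ 3.0 d t F_u; upper limit = 3.0 × 12 × 14 × 400 / 1000 = 201.6 kN.
Edge bolt: l_c = 25 − 14/2 = 18 mm → 1.5 × 18 × 14 × 400 / 1000 = 151.2 → r_n = 151.2 kN.
Interior bolts: l_c = 40 − 14 = 26 mm → 1.5 × 26 × 14 × 400 / 1000 = 218.4 → r_n = 201.6 kN.
R_n = 1 × 151.2 + 4 × 201.6 = 957.6 kN.
Allowable strength R_n/Ω = 957.6 / 2 = 479 kN.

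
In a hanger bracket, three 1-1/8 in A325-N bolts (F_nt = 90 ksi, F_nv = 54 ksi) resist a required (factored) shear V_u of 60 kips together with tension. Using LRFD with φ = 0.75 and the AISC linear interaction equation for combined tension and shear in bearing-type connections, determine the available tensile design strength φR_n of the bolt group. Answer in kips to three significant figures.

A_b = π·1.125²/4 = 0.994 in²; f_rv = 60 / (3 × 0.994) = 20.12 ksi.
F'_nt = 1.3 F_nt − (F_nt / φF_nv) f_rv = 1.3·90 − (90/(0.75·54))·20.12 = 72.29 ksi, capped at F_nt → F'_nt = 72.29 ksi.
R_n = F'_nt · A_b · n = 72.29 × 0.994 × 3 = 215.6 kips.
Design strength φR_n = 0.75 × 215.6 = 162 kips.

162 kips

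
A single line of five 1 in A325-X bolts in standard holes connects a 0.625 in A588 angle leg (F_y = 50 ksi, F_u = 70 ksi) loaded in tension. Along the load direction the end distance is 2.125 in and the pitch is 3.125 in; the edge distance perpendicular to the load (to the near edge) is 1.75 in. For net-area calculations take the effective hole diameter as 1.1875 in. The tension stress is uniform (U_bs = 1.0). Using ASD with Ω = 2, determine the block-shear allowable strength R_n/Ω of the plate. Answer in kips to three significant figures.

Shear plane L_v = 2.125 + 4·3.125 = 14.62 in; A_gv = 14.62 × 0.625 = 9.141 in².
A_nv = (14.62 − 4.5·1.1875) × 0.625 = 5.801 in².
A_nt = (1.75 − 0.5·1.1875) × 0.625 = 0.7227 in².
0.6 F_u A_nv = 243.6 kips; 0.6 F_y A_gv = 274.2 kips → shear rupture governs the shear term.
R_n = 243.6 + 1.0 × 70 × 0.7227 = 294.2 kips.
Allowable strength R_n/Ω = 294.2 / 2 = 147 kips.

147 kips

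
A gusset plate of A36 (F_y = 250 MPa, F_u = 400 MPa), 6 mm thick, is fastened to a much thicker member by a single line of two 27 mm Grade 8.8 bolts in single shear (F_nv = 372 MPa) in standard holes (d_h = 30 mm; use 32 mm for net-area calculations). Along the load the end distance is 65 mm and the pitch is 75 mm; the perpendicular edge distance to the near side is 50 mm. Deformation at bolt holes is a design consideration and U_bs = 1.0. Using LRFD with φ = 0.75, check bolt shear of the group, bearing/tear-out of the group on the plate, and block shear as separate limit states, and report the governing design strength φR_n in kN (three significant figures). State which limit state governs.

Bolt shear: A_b = π·27²/4 = 572.6 mm²; R_n = 372 × 572.6 × 2 × 1 / 1000 = 426 kN → 0.75 × 426 = 319 kN.
Bearing: edge l_c = 50, r_n = 144 kN; interior l_c = 45, r_n = 129.6 kN; R_n = 144 + 1·129.6 = 273.6 kN → 205 kN.
Block shear: A_gv = 840, A_nv = 552, A_nt = 204 mm²; R_n = min(0.6F_uA_nv, 0.6F_yA_gv) + U_bs·F_u·A_nt = 207.6 kN → 156 kN.
Block shear governs: 156 kN.

156 kN (block shear governs)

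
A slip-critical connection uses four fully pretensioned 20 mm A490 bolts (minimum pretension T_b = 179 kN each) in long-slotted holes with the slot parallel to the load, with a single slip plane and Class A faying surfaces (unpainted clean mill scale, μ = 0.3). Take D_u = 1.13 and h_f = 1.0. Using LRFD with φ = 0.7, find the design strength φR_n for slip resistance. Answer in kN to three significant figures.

170 kN

R_n = μ · D_u · h_f · T_b · n_s · n_b = 0.3 × 1.13 × 1.0 × 179 × 1 × 4 = 242.7 kN.
Design strength φR_n = 0.7 × 242.7 = 170 kN.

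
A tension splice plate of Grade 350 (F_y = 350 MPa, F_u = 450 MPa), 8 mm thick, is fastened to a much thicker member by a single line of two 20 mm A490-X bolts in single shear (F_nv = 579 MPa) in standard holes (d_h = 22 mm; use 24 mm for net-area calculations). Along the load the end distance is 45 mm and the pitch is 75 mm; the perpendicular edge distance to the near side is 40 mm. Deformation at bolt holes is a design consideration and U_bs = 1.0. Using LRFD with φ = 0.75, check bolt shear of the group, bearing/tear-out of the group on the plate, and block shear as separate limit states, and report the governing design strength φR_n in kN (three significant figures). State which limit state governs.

212 kN (block shear governs)

Bolt shear: A_b = π·20²/4 = 314.2 mm²; R_n = 579 × 314.2 × 2 × 1 / 1000 = 363.8 kN → 0.75 × 363.8 = 273 kN.
Bearing: edge l_c = 34, r_n = 146.9 kN; interior l_c = 53, r_n = 172.8 kN; R_n = 146.9 + 1·172.8 = 319.7 kN → 240 kN.
Block shear: A_gv = 960, A_nv = 672, A_nt = 224 mm²; R_n = min(0.6F_uA_nv, 0.6F_yA_gv) + U_bs·F_u·A_nt = 282.2 kN → 212 kN.
Block shear governs: 212 kN.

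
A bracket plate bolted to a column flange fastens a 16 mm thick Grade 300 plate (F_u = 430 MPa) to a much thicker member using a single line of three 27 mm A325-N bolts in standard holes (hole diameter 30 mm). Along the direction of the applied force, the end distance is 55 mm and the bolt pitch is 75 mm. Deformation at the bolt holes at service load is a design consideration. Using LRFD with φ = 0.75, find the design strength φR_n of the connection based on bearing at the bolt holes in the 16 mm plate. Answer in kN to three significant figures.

805 kN

Per bolt r_n = 1.2 l_c t F_u ≤ 2.4 d t F_u; upper limit = 2.4 × 27 × 16 × 430 / 1000 = 445.8 kN.
Edge bolt: l_c = 55 − 30/2 = 40 mm → 1.2 × 40 × 16 × 430 / 1000 = 330.2 → r_n = 330.2 kN.
Interior bolts: l_c = 75 − 30 = 45 mm → 1.2 × 45 × 16 × 430 / 1000 = 371.5 → r_n = 371.5 kN.
R_n = 1 × 330.2 + 2 × 371.5 = 1073 kN.
Design strength φR_n = 0.75 × 1073 = 805 kN.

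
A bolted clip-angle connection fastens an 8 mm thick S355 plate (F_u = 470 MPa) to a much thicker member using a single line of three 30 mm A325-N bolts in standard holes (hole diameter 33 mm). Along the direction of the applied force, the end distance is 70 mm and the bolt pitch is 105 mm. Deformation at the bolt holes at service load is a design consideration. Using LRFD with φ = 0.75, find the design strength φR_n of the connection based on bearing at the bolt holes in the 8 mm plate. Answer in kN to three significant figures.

Per bolt r_n = 1.2 l_c t F_u ≤ 2.4 d t F_u; upper limit = 2.4 × 30 × 8 × 470 / 1000 = 270.7 kN.
Edge bolt: l_c = 70 − 33/2 = 53.5 mm → 1.2 × 53.5 × 8 × 470 / 1000 = 241.4 → r_n = 241.4 kN.
Interior bolts: l_c = 105 − 33 = 72 mm → 1.2 × 72 × 8 × 470 / 1000 = 324.9 → r_n = 270.7 kN.
R_n = 1 × 241.4 + 2 × 270.7 = 782.8 kN.
Design strength φR_n = 0.75 × 782.8 = 587 kN.

587 kN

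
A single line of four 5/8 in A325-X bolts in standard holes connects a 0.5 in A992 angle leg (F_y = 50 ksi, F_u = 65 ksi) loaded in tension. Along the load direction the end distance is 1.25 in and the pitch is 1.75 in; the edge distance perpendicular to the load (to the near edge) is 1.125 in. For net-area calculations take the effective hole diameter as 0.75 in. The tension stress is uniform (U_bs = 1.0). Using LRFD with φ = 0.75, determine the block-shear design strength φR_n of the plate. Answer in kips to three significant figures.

Shear plane L_v = 1.25 + 3·1.75 = 6.5 in; A_gv = 6.5 × 0.5 = 3.25 in².
A_nv = (6.5 − 3.5·0.75) × 0.5 = 1.938 in².
A_nt = (1.125 − 0.5·0.75) × 0.5 = 0.375 in².
0.6 F_u A_nv = 75.56 kips; 0.6 F_y A_gv = 97.5 kips → shear rupture governs the shear term.
R_n = 75.56 + 1.0 × 65 × 0.375 = 99.94 kips.
Design strength φR_n = 0.75 × 99.94 = 75 kips.

75 kips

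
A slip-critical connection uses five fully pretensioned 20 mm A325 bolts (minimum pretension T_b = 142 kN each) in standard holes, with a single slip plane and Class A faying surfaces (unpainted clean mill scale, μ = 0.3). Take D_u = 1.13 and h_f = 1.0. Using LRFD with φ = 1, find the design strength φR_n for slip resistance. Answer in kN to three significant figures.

R_n = μ · D_u · h_f · T_b · n_s · n_b = 0.3 × 1.13 × 1.0 × 142 × 1 × 5 = 240.7 kN.
Design strength φR_n = 1 × 240.7 = 241 kN.

241 kN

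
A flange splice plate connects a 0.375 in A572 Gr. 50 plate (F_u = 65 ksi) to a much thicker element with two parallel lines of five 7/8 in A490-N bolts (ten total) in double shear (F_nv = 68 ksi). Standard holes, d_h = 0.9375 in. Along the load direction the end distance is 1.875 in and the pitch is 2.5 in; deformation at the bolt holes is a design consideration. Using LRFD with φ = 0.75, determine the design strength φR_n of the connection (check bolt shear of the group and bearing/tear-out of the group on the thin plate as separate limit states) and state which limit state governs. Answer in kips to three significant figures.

Bolt shear: A_b = π·0.875²/4 = 0.6013 in²; R_n = 68 × 0.6013 × 10 × 2 = 817.8 kips → 0.75 × 817.8 = 613 kips.
Bearing (1.2 l_c t F_u ≤ 2.4 d t F_u): upper limit = 2.4·0.875·0.375·65 = 51.19 kips.
  Edge l_c = 1.875 − 0.9375/2 = 1.406 → r_n = 41.13 kips; interior l_c = 2.5 − 0.9375 = 1.562 → r_n = 45.7 kips.
  R_n,bearing = 2·41.13 + 8·45.7 = 447.9 kips → 0.75 × 447.9 = 336 kips.
Bearing governs: 336 kips.

336 kips (bearing governs)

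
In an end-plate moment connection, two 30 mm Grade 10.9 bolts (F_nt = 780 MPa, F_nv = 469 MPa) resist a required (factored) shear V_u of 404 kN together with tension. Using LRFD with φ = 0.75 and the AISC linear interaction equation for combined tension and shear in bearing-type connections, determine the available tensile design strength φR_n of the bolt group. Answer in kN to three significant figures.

403 kN

A_b = π·30²/4 = 706.9 mm²; f_rv = 404 × 1000 / (2 × 706.9) = 285.8 MPa.
F'_nt = 1.3 F_nt − (F_nt / φF_nv) f_rv = 1.3·780 − (780/(0.75·469))·285.8 = 380.3 MPa, capped at F_nt → F'_nt = 380.3 MPa.
R_n = F'_nt · A_b · n = 380.3 × 706.9 × 2 / 1000 = 537.6 kN.
Design strength φR_n = 0.75 × 537.6 = 403 kN.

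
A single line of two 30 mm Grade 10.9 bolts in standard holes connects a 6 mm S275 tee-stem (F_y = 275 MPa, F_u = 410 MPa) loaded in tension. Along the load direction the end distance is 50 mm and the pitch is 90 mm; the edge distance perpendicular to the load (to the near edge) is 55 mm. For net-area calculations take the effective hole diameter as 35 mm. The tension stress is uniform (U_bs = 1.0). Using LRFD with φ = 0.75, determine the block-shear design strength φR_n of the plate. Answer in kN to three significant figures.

166 kN

Shear plane L_v = 50 + 1·90 = 140 mm; A_gv = 140 × 6 = 840 mm².
A_nv = (140 − 1.5·35) × 6 = 525 mm².
A_nt = (55 − 0.5·35) × 6 = 225 mm².
0.6 F_u A_nv = 129.2 kN; 0.6 F_y A_gv = 138.6 kN → shear rupture governs the shear term.
R_n = 129.2 + 1.0 × 410 × 225 / 1000 = 221.4 kN.
Design strength φR_n = 0.75 × 221.4 = 166 kN.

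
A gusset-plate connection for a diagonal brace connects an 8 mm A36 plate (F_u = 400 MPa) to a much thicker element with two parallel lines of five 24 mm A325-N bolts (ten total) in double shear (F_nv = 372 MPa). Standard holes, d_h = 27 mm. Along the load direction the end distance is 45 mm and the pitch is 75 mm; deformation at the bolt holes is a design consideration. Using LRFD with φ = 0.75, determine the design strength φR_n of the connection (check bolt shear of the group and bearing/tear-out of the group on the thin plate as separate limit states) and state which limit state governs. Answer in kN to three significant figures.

Bolt shear: A_b = π·24²/4 = 452.4 mm²; R_n = 372 × 452.4 × 10 × 2 / 1000 = 3366 kN → 0.75 × 3366 = 2520 kN.
Bearing (1.2 l_c t F_u ≤ 2.4 d t F_u): upper limit = 2.4·24·8·400 / 1000 = 184.3 kN.
  Edge l_c = 45 − 27/2 = 31.5 → r_n = 121 kN; interior l_c = 75 − 27 = 48 → r_n = 184.3 kN.
  R_n,bearing = 2·121 + 8·184.3 = 1716 kN → 0.75 × 1716 = 1290 kN.
Bearing governs: 1290 kN.

1290 kN (bearing governs)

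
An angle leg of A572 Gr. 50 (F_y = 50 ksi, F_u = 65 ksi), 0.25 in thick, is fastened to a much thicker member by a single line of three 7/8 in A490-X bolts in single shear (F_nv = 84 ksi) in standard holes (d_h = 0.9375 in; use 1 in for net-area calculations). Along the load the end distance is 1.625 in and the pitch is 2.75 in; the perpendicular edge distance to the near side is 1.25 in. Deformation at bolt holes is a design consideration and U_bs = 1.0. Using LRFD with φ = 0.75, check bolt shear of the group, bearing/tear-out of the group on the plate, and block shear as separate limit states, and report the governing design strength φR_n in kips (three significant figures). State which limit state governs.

Bolt shear: A_b = π·0.875²/4 = 0.6013 in²; R_n = 84 × 0.6013 × 3 × 1 = 151.5 kips → 0.75 × 151.5 = 114 kips.
Bearing: edge l_c = 1.156, r_n = 22.55 kips; interior l_c = 1.812, r_n = 34.12 kips; R_n = 22.55 + 2·34.12 = 90.8 kips → 68.1 kips.
Block shear: A_gv = 1.781, A_nv = 1.156, A_nt = 0.1875 in²; R_n = min(0.6F_uA_nv, 0.6F_yA_gv) + U_bs·F_u·A_nt = 57.28 kips → 43 kips.
Block shear governs: 43 kips.

43 kips (block shear governs)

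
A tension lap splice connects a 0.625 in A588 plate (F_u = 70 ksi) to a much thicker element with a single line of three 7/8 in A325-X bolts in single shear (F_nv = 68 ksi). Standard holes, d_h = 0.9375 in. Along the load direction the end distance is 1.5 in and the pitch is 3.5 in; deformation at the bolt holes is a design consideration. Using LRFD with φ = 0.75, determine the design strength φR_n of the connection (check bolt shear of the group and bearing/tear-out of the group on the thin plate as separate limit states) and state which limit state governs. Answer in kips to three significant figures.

Bolt shear: A_b = π·0.875²/4 = 0.6013 in²; R_n = 68 × 0.6013 × 3 × 1 = 122.7 kips → 0.75 × 122.7 = 92 kips.
Bearing (1.2 l_c t F_u ≤ 2.4 d t F_u): upper limit = 2.4·0.875·0.625·70 = 91.88 kips.
  Edge l_c = 1.5 − 0.9375/2 = 1.031 → r_n = 54.14 kips; interior l_c = 3.5 − 0.9375 = 2.562 → r_n = 91.88 kips.
  R_n,bearing = 1·54.14 + 2·91.88 = 237.9 kips → 0.75 × 237.9 = 178 kips.
Bolt shear governs: 92 kips.

92 kips (bolt shear governs)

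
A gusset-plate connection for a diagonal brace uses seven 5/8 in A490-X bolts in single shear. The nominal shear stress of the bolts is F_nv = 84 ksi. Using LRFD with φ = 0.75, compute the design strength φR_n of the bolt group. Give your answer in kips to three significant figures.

A_b = π × 0.625² / 4 = 0.3068 in².
R_n = F_nv · A_b · n · n_s = 84 × 0.3068 × 7 × 1 = 180.4 kips.
Design strength φR_n = 0.75 × 180.4 = 135 kips.

135 kips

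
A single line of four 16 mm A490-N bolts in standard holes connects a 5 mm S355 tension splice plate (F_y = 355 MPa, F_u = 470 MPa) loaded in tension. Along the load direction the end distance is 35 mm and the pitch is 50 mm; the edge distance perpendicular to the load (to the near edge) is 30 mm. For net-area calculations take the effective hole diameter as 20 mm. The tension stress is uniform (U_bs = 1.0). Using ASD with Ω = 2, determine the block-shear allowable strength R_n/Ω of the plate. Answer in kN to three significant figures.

Shear plane L_v = 35 + 3·50 = 185 mm; A_gv = 185 × 5 = 925 mm².
A_nv = (185 − 3.5·20) × 5 = 575 mm².
A_nt = (30 − 0.5·20) × 5 = 100 mm².
0.6 F_u A_nv = 162.2 kN; 0.6 F_y A_gv = 197 kN → shear rupture governs the shear term.
R_n = 162.2 + 1.0 × 470 × 100 / 1000 = 209.2 kN.
Allowable strength R_n/Ω = 209.2 / 2 = 105 kN.

105 kN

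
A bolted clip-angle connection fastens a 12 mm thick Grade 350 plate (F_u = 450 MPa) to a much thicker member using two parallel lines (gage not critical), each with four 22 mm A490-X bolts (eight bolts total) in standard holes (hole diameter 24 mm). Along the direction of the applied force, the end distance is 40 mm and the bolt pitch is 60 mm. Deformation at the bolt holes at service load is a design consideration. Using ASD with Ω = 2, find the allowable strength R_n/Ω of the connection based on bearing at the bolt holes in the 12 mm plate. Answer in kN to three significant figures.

Per bolt r_n = 1.2 l_c t F_u ≤ 2.4 d t F_u; upper limit = 2.4 × 22 × 12 × 450 / 1000 = 285.1 kN.
Edge bolt: l_c = 40 − 24/2 = 28 mm → 1.2 × 28 × 12 × 450 / 1000 = 181.4 → r_n = 181.4 kN.
Interior bolts: l_c = 60 − 24 = 36 mm → 1.2 × 36 × 12 × 450 / 1000 = 233.3 → r_n = 233.3 kN.
R_n = 2 × 181.4 + 6 × 233.3 = 1763 kN.
Allowable strength R_n/Ω = 1763 / 2 = 881 kN.

881 kN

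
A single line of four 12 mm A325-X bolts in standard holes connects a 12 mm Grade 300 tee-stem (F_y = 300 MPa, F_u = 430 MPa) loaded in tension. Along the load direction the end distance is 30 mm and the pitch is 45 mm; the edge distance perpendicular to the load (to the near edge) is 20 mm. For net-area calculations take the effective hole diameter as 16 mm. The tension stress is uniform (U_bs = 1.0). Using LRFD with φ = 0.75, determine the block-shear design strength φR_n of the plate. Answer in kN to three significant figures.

300 kN

Shear plane L_v = 30 + 3·45 = 165 mm; A_gv = 165 × 12 = 1980 mm².
A_nv = (165 − 3.5·16) × 12 = 1308 mm².
A_nt = (20 − 0.5·16) × 12 = 144 mm².
0.6 F_u A_nv = 337.5 kN; 0.6 F_y A_gv = 356.4 kN → shear rupture governs the shear term.
R_n = 337.5 + 1.0 × 430 × 144 / 1000 = 399.4 kN.
Design strength φR_n = 0.75 × 399.4 = 300 kN.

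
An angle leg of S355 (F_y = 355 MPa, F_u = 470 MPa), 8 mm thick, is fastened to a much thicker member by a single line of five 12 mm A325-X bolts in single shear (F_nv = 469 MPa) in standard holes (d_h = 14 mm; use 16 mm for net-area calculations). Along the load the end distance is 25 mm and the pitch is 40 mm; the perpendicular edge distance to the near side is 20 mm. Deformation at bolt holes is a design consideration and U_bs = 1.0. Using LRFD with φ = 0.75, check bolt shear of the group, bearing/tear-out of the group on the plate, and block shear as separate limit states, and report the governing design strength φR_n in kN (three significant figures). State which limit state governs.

199 kN (bolt shear governs)

Bolt shear: A_b = π·12²/4 = 113.1 mm²; R_n = 469 × 113.1 × 5 × 1 / 1000 = 265.2 kN → 0.75 × 265.2 = 199 kN.
Bearing: edge l_c = 18, r_n = 81.22 kN; interior l_c = 26, r_n = 108.3 kN; R_n = 81.22 + 4·108.3 = 514.4 kN → 386 kN.
Block shear: A_gv = 1480, A_nv = 904, A_nt = 96 mm²; R_n = min(0.6F_uA_nv, 0.6F_yA_gv) + U_bs·F_u·A_nt = 300 kN → 225 kN.
Bolt shear governs: 199 kN.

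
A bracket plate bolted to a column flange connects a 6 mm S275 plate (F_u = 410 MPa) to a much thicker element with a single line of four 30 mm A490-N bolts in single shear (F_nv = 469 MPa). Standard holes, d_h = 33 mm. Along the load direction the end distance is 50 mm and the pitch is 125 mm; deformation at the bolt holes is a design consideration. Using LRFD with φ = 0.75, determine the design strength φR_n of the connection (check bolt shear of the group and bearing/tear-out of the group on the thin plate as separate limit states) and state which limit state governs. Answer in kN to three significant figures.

Bolt shear: A_b = π·30²/4 = 706.9 mm²; R_n = 469 × 706.9 × 4 × 1 / 1000 = 1326 kN → 0.75 × 1326 = 995 kN.
Bearing (1.2 l_c t F_u ≤ 2.4 d t F_u): upper limit = 2.4·30·6·410 / 1000 = 177.1 kN.
  Edge l_c = 50 − 33/2 = 33.5 → r_n = 98.89 kN; interior l_c = 125 − 33 = 92 → r_n = 177.1 kN.
  R_n,bearing = 1·98.89 + 3·177.1 = 630.3 kN → 0.75 × 630.3 = 473 kN.
Bearing governs: 473 kN.

473 kN (bearing governs)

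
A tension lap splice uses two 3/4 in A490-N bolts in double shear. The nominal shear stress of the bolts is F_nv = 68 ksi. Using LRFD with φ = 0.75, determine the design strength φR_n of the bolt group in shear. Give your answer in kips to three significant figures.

90.1 kips

A_b = π × 0.75² / 4 = 0.4418 in².
R_n = F_nv · A_b · n · n_s = 68 × 0.4418 × 2 × 2 = 120.2 kips.
Design strength φR_n = 0.75 × 120.2 = 90.1 kips.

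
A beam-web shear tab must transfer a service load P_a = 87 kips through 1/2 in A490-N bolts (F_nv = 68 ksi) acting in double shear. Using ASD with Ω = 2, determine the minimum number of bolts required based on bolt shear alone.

A_b = π·0.5²/4 = 0.1963 in².
Per-bolt allowable strength R_n/Ω = 68 × 0.1963 × 2 / 2 = 13.35 kips.
n ≥ 87 / 13.35 = 6.516 → use 7 bolts.

7 bolts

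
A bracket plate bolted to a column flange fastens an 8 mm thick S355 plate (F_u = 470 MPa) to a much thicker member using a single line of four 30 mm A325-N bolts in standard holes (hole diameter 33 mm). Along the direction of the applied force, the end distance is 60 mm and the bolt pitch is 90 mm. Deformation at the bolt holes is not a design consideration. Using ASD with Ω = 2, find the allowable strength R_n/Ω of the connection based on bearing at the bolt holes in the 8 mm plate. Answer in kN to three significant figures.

605 kN

Per bolt r_n = 1.5 l_c t F_u ≤ 3.0 d t F_u; upper limit = 3.0 × 30 × 8 × 470 / 1000 = 338.4 kN.
Edge bolt: l_c = 60 − 33/2 = 43.5 mm → 1.5 × 43.5 × 8 × 470 / 1000 = 245.3 → r_n = 245.3 kN.
Interior bolts: l_c = 90 − 33 = 57 mm → 1.5 × 57 × 8 × 470 / 1000 = 321.5 → r_n = 321.5 kN.
R_n = 1 × 245.3 + 3 × 321.5 = 1210 kN.
Allowable strength R_n/Ω = 1210 / 2 = 605 kN.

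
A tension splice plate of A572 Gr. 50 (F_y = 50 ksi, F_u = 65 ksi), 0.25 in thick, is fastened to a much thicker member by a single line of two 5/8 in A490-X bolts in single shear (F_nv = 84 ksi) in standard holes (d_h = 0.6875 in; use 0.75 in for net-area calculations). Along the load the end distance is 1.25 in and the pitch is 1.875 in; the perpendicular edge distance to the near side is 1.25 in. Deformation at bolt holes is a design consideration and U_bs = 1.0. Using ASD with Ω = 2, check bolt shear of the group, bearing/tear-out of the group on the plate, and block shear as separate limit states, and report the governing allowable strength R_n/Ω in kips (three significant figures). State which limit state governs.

16.9 kips (block shear governs)

Bolt shear: A_b = π·0.625²/4 = 0.3068 in²; R_n = 84 × 0.3068 × 2 × 1 = 51.54 kips → 51.54 / 2 = 25.8 kips.
Bearing: edge l_c = 0.9062, r_n = 17.67 kips; interior l_c = 1.188, r_n = 23.16 kips; R_n = 17.67 + 1·23.16 = 40.83 kips → 20.4 kips.
Block shear: A_gv = 0.7812, A_nv = 0.5, A_nt = 0.2188 in²; R_n = min(0.6F_uA_nv, 0.6F_yA_gv) + U_bs·F_u·A_nt = 33.72 kips → 16.9 kips.
Block shear governs: 16.9 kips.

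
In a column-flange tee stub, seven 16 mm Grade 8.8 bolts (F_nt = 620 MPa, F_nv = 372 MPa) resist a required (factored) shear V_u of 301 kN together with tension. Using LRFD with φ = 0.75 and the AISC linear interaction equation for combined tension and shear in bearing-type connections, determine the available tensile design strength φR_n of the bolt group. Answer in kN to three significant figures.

A_b = π·16²/4 = 201.1 mm²; f_rv = 301 × 1000 / (7 × 201.1) = 213.9 MPa.
F'_nt = 1.3 F_nt − (F_nt / φF_nv) f_rv = 1.3·620 − (620/(0.75·372))·213.9 = 330.7 MPa, capped at F_nt → F'_nt = 330.7 MPa.
R_n = F'_nt · A_b · n = 330.7 × 201.1 × 7 / 1000 = 465.5 kN.
Design strength φR_n = 0.75 × 465.5 = 349 kN.

349 kN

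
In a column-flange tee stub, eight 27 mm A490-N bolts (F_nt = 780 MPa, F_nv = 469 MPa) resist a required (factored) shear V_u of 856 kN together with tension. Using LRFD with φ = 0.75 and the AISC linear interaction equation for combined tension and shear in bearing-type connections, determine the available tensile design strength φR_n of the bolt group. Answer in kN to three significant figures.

2060 kN

A_b = π·27²/4 = 572.6 mm²; f_rv = 856 × 1000 / (8 × 572.6) = 186.9 MPa.
F'_nt = 1.3 F_nt − (F_nt / φF_nv) f_rv = 1.3·780 − (780/(0.75·469))·186.9 = 599.6 MPa, capped at F_nt → F'_nt = 599.6 MPa.
R_n = F'_nt · A_b · n = 599.6 × 572.6 × 8 / 1000 = 2746 kN.
Design strength φR_n = 0.75 × 2746 = 2060 kN.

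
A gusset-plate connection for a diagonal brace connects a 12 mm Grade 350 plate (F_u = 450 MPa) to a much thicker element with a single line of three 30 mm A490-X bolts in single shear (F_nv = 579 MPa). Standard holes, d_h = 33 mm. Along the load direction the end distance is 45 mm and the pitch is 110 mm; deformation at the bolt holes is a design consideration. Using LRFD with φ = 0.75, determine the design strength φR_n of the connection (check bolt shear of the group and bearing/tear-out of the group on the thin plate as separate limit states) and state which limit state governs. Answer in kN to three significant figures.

722 kN (bearing governs)

Bolt shear: A_b = π·30²/4 = 706.9 mm²; R_n = 579 × 706.9 × 3 × 1 / 1000 = 1228 kN → 0.75 × 1228 = 921 kN.
Bearing (1.2 l_c t F_u ≤ 2.4 d t F_u): upper limit = 2.4·30·12·450 / 1000 = 388.8 kN.
  Edge l_c = 45 − 33/2 = 28.5 → r_n = 184.7 kN; interior l_c = 110 − 33 = 77 → r_n = 388.8 kN.
  R_n,bearing = 1·184.7 + 2·388.8 = 962.3 kN → 0.75 × 962.3 = 722 kN.
Bearing governs: 722 kN.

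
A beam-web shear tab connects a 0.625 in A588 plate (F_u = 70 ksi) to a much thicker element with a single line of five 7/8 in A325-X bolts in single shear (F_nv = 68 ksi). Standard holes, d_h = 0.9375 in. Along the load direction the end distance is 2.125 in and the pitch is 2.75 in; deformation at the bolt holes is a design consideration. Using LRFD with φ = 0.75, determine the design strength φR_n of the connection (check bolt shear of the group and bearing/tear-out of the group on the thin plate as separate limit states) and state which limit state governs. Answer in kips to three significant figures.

Bolt shear: A_b = π·0.875²/4 = 0.6013 in²; R_n = 68 × 0.6013 × 5 × 1 = 204.4 kips → 0.75 × 204.4 = 153 kips.
Bearing (1.2 l_c t F_u ≤ 2.4 d t F_u): upper limit = 2.4·0.875·0.625·70 = 91.88 kips.
  Edge l_c = 2.125 − 0.9375/2 = 1.656 → r_n = 86.95 kips; interior l_c = 2.75 − 0.9375 = 1.812 → r_n = 91.88 kips.
  R_n,bearing = 1·86.95 + 4·91.88 = 454.5 kips → 0.75 × 454.5 = 341 kips.
Bolt shear governs: 153 kips.

153 kips (bolt shear governs)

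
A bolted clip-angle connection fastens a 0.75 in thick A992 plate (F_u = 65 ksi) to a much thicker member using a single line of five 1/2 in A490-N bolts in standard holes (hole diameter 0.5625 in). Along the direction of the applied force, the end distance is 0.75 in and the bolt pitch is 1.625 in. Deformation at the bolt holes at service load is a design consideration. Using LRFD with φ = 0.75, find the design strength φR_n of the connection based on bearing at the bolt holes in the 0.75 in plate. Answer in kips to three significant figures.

196 kips

Per bolt r_n = 1.2 l_c t F_u ≤ 2.4 d t F_u; upper limit = 2.4 × 0.5 × 0.75 × 65 = 58.5 kips.
Edge bolt: l_c = 0.75 − 0.5625/2 = 0.4688 in → 1.2 × 0.4688 × 0.75 × 65 = 27.42 → r_n = 27.42 kips.
Interior bolts: l_c = 1.625 − 0.5625 = 1.062 in → 1.2 × 1.062 × 0.75 × 65 = 62.16 → r_n = 58.5 kips.
R_n = 1 × 27.42 + 4 × 58.5 = 261.4 kips.
Design strength φR_n = 0.75 × 261.4 = 196 kips.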